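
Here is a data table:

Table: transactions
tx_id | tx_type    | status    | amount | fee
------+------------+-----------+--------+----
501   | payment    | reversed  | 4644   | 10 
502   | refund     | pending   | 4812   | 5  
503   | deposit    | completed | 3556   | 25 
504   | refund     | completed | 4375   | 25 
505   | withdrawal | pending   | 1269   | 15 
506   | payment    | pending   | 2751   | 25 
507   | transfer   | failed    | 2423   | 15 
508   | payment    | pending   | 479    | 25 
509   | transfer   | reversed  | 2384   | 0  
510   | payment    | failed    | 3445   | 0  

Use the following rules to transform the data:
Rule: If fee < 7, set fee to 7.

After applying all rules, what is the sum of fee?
161

Step 1: 3 records have fee < 7
Step 2: These records originally summed to 5
Step 3: After setting to minimum: 3 × 7 = 21
Step 4: Unaffected records sum: 140
Step 5: Final sum = 21 + 140 = 161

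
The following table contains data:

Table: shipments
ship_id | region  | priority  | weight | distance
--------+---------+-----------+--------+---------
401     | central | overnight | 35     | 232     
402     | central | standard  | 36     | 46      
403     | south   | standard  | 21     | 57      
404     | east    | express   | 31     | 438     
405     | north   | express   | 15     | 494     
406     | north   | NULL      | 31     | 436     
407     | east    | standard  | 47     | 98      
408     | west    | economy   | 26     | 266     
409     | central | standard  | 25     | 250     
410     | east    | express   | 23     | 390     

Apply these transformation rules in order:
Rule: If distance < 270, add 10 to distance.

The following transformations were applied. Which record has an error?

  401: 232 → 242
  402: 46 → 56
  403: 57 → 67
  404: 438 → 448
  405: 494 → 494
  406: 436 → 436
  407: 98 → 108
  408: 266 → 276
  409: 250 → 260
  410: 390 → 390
Record 404 has an error. The correct transformed value should be 438, not 448.

Step 1: Check each record against the rule
Step 2: Record 404 has distance = 438
Step 3: Since 438 >= 270, the bonus should not have been applied
Step 4: Correct value = 438, but claimed value = 448
Conclusion: Record 404 has the error.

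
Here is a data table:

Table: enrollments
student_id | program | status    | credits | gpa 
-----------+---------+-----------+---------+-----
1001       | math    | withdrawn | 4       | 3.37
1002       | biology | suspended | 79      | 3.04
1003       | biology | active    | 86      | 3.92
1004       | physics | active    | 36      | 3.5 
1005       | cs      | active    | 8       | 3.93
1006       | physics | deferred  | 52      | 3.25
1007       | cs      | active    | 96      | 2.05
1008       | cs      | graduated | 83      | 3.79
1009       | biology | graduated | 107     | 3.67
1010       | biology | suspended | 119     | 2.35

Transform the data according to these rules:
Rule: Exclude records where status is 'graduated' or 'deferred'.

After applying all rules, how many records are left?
7

Step 1: Count records to exclude
  - 2 (graduated) + 1 (deferred) = 3 records
Step 2: Total records: 10
Step 3: Remaining = 10 - 3 = 7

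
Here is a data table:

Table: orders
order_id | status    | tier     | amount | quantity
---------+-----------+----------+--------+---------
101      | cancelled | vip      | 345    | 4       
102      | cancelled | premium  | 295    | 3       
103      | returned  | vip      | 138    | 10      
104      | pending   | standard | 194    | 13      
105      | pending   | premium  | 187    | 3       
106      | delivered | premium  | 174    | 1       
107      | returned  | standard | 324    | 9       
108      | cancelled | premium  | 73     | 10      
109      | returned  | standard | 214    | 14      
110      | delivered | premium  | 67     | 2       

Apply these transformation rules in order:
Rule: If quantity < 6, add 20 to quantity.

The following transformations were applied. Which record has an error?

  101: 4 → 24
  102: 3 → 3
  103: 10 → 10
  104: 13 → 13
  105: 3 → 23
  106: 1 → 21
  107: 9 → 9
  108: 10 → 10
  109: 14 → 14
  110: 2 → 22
Record 102 has an error. The correct transformed value should be 23, not 3.

Step 1: Check each record against the rule
Step 2: Record 102 has quantity = 3
Step 3: Since 3 < 6, the bonus should have been applied
Step 4: Correct value = 23, but claimed value = 3
Conclusion: Record 102 has the error.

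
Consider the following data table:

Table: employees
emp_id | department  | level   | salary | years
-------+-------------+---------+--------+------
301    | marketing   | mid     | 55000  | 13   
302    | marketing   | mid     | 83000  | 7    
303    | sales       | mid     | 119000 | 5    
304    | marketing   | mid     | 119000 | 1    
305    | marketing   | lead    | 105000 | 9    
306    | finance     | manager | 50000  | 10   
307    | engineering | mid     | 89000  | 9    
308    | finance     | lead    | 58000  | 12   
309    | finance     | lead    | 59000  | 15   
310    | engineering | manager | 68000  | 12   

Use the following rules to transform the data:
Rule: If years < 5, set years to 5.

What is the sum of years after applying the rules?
97

Step 1: 1 records have years < 5
Step 2: These records originally summed to 1
Step 3: After setting to minimum: 1 × 5 = 5
Step 4: Unaffected records sum: 92
Step 5: Final sum = 5 + 92 = 97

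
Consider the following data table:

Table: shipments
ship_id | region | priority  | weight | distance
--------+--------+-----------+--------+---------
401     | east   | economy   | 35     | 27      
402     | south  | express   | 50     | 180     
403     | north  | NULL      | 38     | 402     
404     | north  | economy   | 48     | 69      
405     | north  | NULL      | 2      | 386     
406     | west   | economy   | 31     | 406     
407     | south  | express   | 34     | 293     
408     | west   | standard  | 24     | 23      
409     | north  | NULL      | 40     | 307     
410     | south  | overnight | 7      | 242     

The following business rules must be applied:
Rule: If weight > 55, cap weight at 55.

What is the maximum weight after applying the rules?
50

Step 1: Original maximum weight = 50
Step 2: Check cap of 55 against maximum
Step 3: No records exceed the cap (max 50 <= cap 55), so no capping applies
Step 4: Maximum after transformation = 50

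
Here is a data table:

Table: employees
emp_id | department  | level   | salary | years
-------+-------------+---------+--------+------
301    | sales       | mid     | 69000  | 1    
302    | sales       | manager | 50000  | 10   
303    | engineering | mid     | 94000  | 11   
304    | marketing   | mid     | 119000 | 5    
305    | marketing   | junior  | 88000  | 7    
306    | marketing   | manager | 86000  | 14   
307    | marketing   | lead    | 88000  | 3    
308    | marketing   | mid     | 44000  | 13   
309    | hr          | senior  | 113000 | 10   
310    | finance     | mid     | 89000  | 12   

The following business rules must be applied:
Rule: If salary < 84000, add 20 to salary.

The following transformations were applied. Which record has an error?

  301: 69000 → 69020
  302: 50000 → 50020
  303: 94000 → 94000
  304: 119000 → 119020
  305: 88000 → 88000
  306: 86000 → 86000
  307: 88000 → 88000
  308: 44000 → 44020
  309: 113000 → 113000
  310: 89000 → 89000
Record 304 has an error. The correct transformed value should be 119000, not 119020.

Step 1: Check each record against the rule
Step 2: Record 304 has salary = 119000
Step 3: Since 119000 >= 84000, the bonus should not have been applied
Step 4: Correct value = 119000, but claimed value = 119020
Conclusion: Record 304 has the error.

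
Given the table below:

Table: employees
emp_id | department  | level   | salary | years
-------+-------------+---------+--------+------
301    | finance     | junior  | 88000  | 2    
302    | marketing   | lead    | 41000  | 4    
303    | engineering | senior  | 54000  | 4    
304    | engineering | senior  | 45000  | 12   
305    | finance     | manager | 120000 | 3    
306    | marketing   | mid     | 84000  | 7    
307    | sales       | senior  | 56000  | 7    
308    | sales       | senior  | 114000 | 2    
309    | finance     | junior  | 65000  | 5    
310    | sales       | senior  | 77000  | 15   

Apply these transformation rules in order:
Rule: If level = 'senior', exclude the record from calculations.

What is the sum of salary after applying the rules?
398000

Step 1: Identify records where level = 'senior'
Step 2: The excluded records sum to 346000
Step 3: Original total salary = 744000
Step 4: Remaining total = 744000 - 346000 = 398000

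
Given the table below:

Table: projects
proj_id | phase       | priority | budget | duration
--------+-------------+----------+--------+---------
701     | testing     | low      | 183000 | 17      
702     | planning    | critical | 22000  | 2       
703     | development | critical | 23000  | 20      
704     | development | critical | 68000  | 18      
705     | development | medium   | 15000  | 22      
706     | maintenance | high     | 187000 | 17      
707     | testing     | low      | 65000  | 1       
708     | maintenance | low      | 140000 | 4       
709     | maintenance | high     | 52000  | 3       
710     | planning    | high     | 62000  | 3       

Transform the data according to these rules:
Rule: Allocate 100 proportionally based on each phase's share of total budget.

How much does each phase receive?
development: 12.97, maintenance: 46.39, planning: 10.28, testing: 30.35

Step 1: Calculate total budget = 817000
Step 2: Calculate each phase's proportion:
  development: 106000/817000 = 12.97% → 12.97
  maintenance: 379000/817000 = 46.39% → 46.39
  planning: 84000/817000 = 10.28% → 10.28
  testing: 248000/817000 = 30.35% → 30.35
Step 3: Verify: sum of allocations ≈ 100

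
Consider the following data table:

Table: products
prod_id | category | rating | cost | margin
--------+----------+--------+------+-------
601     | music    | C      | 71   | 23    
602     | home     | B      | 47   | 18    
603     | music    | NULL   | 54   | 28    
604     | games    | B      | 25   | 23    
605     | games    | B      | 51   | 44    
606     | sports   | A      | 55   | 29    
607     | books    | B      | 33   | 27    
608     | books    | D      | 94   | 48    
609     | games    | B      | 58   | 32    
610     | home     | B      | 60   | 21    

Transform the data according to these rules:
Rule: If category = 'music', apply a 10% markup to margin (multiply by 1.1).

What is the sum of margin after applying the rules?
298.1

Step 1: Records with category = 'music' have total margin = 51
Step 2: Apply multiplier: 51 × 1.1 = 56.1
Step 3: Other records total: 242
Step 4: Final sum = 56.1 + 242 = 298.1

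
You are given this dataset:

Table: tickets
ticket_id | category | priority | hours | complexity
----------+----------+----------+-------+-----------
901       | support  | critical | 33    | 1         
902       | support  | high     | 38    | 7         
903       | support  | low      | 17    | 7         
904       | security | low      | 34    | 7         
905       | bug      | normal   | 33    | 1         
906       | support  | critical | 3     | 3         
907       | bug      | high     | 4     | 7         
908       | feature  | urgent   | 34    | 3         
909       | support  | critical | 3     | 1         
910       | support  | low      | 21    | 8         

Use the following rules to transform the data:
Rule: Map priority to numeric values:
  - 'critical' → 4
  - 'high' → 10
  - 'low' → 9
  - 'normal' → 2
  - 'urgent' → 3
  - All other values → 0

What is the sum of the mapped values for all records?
64

Step 1: Apply mapping to each record
Step 2: Count by status:
  'critical': 3 records × 4 = 12
  'high': 2 records × 10 = 20
  'low': 3 records × 9 = 27
  'normal': 1 records × 2 = 2
  'urgent': 1 records × 3 = 3
Step 3: Sum all mapped values = 64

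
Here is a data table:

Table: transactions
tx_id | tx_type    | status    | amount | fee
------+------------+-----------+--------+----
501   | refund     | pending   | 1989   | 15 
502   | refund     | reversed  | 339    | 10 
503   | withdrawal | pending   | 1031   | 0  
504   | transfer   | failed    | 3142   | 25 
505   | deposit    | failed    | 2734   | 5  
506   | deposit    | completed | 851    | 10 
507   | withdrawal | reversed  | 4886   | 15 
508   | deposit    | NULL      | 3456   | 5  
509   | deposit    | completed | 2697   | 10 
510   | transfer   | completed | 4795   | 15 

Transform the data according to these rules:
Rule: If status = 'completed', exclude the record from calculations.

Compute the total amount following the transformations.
17577

Step 1: Identify records where status = 'completed'
Step 2: The excluded records sum to 8343
Step 3: Original total amount = 25920
Step 4: Remaining total = 25920 - 8343 = 17577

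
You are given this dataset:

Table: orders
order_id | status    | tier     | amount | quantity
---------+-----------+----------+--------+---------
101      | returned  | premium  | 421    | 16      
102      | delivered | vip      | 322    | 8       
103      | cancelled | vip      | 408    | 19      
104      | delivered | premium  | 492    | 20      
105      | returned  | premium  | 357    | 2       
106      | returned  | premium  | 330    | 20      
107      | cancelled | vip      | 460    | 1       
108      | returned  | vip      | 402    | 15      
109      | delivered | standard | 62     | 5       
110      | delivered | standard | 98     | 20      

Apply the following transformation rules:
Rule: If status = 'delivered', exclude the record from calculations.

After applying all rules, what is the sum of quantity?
73

Step 1: Identify records where status = 'delivered'
Step 2: The excluded records sum to 53
Step 3: Original total quantity = 126
Step 4: Remaining total = 126 - 53 = 73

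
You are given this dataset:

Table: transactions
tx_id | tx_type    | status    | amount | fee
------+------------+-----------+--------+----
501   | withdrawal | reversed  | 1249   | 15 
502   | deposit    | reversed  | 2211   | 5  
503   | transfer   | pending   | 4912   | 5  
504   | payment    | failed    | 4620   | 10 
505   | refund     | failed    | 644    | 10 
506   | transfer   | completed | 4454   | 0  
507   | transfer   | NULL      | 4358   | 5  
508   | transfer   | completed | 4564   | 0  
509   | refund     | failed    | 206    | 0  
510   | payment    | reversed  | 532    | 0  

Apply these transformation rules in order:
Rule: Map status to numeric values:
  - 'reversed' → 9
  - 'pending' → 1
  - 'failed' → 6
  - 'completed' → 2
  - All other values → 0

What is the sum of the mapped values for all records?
50

Step 1: Apply mapping to each record
Step 2: Count by status:
  'reversed': 3 records × 9 = 27
  'pending': 1 records × 1 = 1
  'failed': 3 records × 6 = 18
  'completed': 2 records × 2 = 4
Step 3: Sum all mapped values = 50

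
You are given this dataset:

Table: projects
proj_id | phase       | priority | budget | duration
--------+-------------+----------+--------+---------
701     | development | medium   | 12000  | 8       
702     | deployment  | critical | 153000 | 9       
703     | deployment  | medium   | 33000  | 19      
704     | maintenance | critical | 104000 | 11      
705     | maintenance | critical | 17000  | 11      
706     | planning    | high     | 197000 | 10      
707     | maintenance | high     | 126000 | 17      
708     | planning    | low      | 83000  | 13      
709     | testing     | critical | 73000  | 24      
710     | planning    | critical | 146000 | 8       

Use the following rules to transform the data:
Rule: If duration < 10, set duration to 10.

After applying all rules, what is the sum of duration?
135

Step 1: 3 records have duration < 10
Step 2: These records originally summed to 25
Step 3: After setting to minimum: 3 × 10 = 30
Step 4: Unaffected records sum: 105
Step 5: Final sum = 30 + 105 = 135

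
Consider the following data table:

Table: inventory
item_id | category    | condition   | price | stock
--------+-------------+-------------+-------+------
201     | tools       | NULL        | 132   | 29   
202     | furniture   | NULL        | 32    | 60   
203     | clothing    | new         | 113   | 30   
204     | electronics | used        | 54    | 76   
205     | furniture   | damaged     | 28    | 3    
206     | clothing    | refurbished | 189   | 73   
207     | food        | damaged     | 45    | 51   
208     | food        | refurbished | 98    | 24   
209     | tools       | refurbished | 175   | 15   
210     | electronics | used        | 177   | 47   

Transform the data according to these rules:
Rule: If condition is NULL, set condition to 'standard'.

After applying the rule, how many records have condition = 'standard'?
2

Step 1: Count records where condition IS NULL
Step 2: Found 2 records with NULL condition
Step 3: These records will have condition set to 'standard'
Step 4: Records already having condition = 'standard': 0
Step 5: Answer: 2 + 0 = 2 records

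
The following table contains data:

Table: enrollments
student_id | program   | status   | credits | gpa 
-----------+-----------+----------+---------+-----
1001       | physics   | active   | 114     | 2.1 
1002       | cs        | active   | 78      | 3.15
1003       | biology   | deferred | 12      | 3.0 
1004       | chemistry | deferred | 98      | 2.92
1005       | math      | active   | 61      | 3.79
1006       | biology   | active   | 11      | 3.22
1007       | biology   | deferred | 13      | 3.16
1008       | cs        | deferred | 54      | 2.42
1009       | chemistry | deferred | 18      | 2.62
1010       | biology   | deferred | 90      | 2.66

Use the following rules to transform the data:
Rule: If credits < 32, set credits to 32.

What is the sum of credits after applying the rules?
623

Step 1: 4 records have credits < 32
Step 2: These records originally summed to 54
Step 3: After setting to minimum: 4 × 32 = 128
Step 4: Unaffected records sum: 495
Step 5: Final sum = 128 + 495 = 623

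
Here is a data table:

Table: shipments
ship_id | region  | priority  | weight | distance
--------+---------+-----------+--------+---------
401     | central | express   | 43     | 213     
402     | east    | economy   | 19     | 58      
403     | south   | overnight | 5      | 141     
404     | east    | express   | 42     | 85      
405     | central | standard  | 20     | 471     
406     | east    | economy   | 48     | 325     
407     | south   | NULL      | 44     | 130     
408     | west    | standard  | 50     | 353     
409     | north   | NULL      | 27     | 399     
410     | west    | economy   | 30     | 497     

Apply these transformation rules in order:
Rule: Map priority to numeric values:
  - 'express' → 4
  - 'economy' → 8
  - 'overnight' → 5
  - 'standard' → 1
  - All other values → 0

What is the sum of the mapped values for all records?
39

Step 1: Apply mapping to each record
Step 2: Count by status:
  'express': 2 records × 4 = 8
  'economy': 3 records × 8 = 24
  'overnight': 1 records × 5 = 5
  'standard': 2 records × 1 = 2
Step 3: Sum all mapped values = 39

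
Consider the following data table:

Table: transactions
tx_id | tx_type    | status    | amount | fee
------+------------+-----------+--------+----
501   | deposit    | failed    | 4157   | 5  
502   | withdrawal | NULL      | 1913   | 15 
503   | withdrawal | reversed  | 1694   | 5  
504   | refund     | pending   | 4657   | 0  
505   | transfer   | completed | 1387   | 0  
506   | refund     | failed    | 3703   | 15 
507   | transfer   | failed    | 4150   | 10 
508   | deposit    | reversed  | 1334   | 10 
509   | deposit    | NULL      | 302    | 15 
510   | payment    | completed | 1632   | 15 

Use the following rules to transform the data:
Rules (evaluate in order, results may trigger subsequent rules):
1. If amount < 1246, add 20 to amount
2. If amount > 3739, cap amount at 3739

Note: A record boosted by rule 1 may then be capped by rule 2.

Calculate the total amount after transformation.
23202

Step 1: Apply rule 1 to records with amount < 1246
  - 1 records get bonus of 20
  - Of these, 0 records then exceed 3739 and get capped
Step 2: Apply rule 2 to records with amount > 3739
  - 3 records (original) are capped
Step 3: Calculate final sum = 23202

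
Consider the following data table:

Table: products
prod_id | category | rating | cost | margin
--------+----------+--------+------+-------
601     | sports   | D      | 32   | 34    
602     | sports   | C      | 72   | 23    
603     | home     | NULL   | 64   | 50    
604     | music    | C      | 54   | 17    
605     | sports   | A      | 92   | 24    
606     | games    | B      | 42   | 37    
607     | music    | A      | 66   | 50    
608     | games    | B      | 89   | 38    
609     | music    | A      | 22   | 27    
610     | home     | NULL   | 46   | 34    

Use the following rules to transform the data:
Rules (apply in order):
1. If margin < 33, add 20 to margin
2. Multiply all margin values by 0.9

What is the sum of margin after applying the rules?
372.6

Step 1: Apply Rule 1 - Add 20 to records with margin < 33
  - 4 records affected: 91 + (4 × 20) = 171
  - Unaffected records: 243
  - Sum after Rule 1: 414
Step 2: Apply Rule 2 - Multiply all by 0.9
  - 414 × 0.9 = 372.6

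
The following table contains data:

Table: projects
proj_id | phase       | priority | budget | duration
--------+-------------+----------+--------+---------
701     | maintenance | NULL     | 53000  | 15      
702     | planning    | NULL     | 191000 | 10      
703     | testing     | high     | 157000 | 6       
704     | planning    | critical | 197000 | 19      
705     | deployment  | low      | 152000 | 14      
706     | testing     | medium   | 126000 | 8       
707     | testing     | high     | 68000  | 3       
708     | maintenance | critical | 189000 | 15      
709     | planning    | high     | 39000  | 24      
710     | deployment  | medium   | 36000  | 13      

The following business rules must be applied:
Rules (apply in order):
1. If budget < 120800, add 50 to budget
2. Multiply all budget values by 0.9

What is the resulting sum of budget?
1087380.0

Step 1: Apply Rule 1 - Add 50 to records with budget < 120800
  - 4 records affected: 196000 + (4 × 50) = 196200
  - Unaffected records: 1012000
  - Sum after Rule 1: 1208200
Step 2: Apply Rule 2 - Multiply all by 0.9
  - 1208200 × 0.9 = 1087380.0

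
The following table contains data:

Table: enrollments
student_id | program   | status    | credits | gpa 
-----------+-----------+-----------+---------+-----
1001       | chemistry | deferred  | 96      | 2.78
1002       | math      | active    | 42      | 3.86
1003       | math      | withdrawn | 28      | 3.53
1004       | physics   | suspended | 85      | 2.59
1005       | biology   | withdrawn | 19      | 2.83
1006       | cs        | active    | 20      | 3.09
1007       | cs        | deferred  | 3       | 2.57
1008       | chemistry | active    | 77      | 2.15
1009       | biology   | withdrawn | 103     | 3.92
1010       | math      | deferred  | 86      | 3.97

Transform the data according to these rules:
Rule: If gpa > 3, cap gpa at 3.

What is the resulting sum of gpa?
27.92

Step 1: 5 records have gpa > 3
Step 2: These records originally summed to 18.37
Step 3: After capping: 5 × 3 = 15
Step 4: Unaffected records sum: 12.92
Step 5: Final sum = 15 + 12.92 = 27.92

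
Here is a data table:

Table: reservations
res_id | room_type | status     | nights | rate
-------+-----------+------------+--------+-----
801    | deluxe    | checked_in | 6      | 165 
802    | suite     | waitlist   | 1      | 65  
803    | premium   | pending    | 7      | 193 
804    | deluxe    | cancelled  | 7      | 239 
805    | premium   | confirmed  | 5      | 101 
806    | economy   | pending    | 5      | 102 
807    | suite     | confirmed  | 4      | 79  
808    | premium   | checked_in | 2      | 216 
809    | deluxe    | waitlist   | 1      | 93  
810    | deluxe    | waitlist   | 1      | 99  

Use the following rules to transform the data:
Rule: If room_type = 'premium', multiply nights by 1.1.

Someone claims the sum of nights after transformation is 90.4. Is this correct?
No, the correct result is 40.4.

Step 1: Calculate the correct sum after transformation
Step 2: Apply multiplier 1.1 to records where room_type = 'premium'
Step 3: Correct result = 40.4
Step 4: Claimed result = 90.4
Step 5: 40.4 ≠ 90.4
Conclusion: The claimed result is incorrect. The correct answer is 40.4.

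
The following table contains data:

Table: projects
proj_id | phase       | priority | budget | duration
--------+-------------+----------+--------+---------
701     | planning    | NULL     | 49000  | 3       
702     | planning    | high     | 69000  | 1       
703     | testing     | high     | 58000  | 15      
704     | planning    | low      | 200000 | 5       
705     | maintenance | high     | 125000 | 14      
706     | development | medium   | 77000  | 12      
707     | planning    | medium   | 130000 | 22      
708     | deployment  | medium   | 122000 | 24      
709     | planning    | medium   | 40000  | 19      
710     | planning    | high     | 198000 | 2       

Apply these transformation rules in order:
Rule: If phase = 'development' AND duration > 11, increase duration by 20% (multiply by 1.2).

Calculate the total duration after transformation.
119.4

Step 1: Find records where phase = 'development' AND duration > 11
Step 2: 1 records match, summing to 12
Step 3: After multiplier: 12 × 1.2 = 14.4
Step 4: Unaffected records sum: 105
Step 5: Final sum = 14.4 + 105 = 119.4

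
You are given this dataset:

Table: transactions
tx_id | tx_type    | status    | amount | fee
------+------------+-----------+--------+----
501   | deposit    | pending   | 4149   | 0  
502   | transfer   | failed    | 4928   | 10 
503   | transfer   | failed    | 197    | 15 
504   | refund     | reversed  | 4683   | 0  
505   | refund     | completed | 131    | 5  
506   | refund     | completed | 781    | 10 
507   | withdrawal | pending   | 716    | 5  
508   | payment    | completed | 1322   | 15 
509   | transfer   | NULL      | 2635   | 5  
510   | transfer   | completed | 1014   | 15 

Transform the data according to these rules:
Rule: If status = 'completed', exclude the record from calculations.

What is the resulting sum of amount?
17308

Step 1: Identify records where status = 'completed'
Step 2: The excluded records sum to 3248
Step 3: Original total amount = 20556
Step 4: Remaining total = 20556 - 3248 = 17308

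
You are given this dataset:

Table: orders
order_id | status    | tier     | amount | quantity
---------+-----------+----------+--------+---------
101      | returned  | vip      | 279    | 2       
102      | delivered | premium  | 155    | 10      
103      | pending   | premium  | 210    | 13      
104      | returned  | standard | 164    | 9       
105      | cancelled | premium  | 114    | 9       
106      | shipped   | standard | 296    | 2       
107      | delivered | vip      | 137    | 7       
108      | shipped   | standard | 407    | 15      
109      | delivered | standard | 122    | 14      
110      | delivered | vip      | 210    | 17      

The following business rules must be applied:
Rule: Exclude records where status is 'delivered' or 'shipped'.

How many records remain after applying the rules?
4

Step 1: Count records to exclude
  - 4 (delivered) + 2 (shipped) = 6 records
Step 2: Total records: 10
Step 3: Remaining = 10 - 6 = 4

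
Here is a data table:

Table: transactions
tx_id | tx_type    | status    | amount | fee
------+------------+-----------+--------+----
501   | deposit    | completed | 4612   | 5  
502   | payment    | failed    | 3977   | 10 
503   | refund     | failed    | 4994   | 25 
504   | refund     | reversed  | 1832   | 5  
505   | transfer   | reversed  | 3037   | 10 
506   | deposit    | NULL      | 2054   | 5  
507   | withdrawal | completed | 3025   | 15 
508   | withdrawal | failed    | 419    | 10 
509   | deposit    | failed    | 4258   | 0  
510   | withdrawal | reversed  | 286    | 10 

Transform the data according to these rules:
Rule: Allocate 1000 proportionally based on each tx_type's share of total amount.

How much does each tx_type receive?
deposit: 383.38, payment: 139.57, refund: 239.56, transfer: 106.58, withdrawal: 130.9

Step 1: Calculate total amount = 28494
Step 2: Calculate each tx_type's proportion:
  deposit: 10924/28494 = 38.34% → 383.38
  payment: 3977/28494 = 13.96% → 139.57
  refund: 6826/28494 = 23.96% → 239.56
  transfer: 3037/28494 = 10.66% → 106.58
  withdrawal: 3730/28494 = 13.09% → 130.9
Step 3: Verify: sum of allocations ≈ 1000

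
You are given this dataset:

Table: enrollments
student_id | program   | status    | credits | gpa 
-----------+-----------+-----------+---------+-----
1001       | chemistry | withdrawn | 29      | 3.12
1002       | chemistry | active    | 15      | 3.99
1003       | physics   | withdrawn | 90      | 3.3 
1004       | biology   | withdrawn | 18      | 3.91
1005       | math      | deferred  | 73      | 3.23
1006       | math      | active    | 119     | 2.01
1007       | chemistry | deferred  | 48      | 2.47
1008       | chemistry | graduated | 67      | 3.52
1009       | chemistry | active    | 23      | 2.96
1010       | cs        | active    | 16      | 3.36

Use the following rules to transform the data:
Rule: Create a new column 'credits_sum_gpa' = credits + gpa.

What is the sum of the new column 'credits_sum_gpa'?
529.87

Step 1: For each record, compute credits + gpa
Example calculations:
  29 + 3.12 = 32.12
  15 + 3.99 = 18.99
  90 + 3.3 = 93.3
  ...
Step 2: Sum all derived values
Step 3: Total = 529.87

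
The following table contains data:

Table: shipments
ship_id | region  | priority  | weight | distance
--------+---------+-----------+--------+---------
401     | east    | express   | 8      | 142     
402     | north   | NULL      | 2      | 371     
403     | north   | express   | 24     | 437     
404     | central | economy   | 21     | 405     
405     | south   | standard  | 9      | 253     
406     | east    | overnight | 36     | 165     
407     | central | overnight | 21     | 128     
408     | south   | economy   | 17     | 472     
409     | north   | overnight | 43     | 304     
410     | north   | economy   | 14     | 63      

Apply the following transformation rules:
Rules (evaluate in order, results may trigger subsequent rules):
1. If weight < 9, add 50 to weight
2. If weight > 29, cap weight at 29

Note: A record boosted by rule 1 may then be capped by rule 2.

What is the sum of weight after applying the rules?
222

Step 1: Apply rule 1 to records with weight < 9
  - 2 records get bonus of 50
  - Of these, 2 records then exceed 29 and get capped
Step 2: Apply rule 2 to records with weight > 29
  - 2 records (original) are capped
Step 3: Calculate final sum = 222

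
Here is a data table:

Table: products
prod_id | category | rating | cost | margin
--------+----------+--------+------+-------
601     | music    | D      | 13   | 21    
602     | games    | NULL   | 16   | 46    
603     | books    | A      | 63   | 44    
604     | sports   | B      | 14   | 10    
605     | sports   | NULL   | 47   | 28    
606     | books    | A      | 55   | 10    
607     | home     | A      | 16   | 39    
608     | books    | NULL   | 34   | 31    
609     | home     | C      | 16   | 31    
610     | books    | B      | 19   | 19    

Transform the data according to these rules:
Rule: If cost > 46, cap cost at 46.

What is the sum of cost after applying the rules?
266

Step 1: 3 records have cost > 46
Step 2: These records originally summed to 165
Step 3: After capping: 3 × 46 = 138
Step 4: Unaffected records sum: 128
Step 5: Final sum = 138 + 128 = 266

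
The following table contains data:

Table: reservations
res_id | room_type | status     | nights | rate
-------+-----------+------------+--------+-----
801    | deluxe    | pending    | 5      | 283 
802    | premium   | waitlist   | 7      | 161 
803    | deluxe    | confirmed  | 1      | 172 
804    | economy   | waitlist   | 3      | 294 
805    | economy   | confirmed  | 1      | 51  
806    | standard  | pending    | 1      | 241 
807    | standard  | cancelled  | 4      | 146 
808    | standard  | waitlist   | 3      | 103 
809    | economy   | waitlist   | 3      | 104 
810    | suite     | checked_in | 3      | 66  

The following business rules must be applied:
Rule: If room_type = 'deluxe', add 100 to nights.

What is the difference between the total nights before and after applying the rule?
200

Step 1: Original sum of nights = 31
Step 2: 2 records have room_type = 'deluxe'
Step 3: Each affected record changes by 100
Step 4: Total change = 2 × 100 = 200
Step 5: New sum = 31 + 200 = 231
Step 6: Difference = |231 - 31| = 200
        (Sum increased by 200)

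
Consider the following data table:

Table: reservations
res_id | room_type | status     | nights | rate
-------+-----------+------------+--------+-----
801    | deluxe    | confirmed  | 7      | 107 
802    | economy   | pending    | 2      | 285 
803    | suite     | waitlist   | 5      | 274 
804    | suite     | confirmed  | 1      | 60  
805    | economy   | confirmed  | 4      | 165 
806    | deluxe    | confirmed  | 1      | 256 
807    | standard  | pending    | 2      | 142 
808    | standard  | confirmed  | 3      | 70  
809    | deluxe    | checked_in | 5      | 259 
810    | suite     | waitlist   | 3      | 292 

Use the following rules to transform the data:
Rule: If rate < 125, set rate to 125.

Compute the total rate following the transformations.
2048

Step 1: 3 records have rate < 125
Step 2: These records originally summed to 237
Step 3: After setting to minimum: 3 × 125 = 375
Step 4: Unaffected records sum: 1673
Step 5: Final sum = 375 + 1673 = 2048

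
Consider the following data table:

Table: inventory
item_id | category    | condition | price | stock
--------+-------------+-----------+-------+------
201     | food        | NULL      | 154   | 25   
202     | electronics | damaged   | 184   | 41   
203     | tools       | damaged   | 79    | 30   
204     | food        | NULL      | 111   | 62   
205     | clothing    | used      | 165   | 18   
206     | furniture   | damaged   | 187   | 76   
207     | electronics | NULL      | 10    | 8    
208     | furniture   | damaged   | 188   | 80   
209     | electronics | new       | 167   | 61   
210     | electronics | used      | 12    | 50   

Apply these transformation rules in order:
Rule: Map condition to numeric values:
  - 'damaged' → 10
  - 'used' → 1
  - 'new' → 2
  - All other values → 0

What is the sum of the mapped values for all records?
44

Step 1: Apply mapping to each record
Step 2: Count by status:
  'damaged': 4 records × 10 = 40
  'used': 2 records × 1 = 2
  'new': 1 records × 2 = 2
Step 3: Sum all mapped values = 44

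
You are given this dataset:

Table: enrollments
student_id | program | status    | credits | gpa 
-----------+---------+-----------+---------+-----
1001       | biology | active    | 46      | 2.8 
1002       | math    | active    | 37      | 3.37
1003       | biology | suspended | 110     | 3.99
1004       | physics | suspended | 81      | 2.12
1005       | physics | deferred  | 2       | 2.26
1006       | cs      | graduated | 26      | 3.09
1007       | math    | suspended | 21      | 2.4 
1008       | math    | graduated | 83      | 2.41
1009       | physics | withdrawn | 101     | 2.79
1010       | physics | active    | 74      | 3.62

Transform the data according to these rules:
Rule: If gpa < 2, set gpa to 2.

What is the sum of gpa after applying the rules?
28.85

Step 1: 0 records have gpa < 2
Step 2: These records originally summed to 0
Step 3: After setting to minimum: 0 × 2 = 0
Step 4: Unaffected records sum: 28.85
Step 5: Final sum = 0 + 28.85 = 28.85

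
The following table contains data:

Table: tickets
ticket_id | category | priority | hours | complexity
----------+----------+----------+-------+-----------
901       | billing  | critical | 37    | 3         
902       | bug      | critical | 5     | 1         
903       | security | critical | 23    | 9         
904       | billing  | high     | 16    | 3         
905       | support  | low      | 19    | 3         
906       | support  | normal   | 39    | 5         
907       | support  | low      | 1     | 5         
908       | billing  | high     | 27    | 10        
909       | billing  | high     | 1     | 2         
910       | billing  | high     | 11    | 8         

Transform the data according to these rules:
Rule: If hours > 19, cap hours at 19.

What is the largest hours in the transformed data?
19

Step 1: Original maximum hours = 39
Step 2: Apply cap at 19
Step 3: 4 records had hours > 19 and were capped
Step 4: Maximum after transformation = 19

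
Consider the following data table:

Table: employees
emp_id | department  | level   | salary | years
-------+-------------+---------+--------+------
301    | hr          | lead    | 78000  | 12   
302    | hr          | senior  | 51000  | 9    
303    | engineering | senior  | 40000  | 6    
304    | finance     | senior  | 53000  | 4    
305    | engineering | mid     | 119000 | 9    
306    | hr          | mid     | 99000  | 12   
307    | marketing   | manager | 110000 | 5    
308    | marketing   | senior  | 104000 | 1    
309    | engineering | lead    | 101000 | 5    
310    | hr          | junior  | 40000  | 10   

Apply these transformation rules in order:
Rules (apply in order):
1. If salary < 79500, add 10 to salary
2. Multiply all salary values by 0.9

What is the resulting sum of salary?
715545.0

Step 1: Apply Rule 1 - Add 10 to records with salary < 79500
  - 5 records affected: 262000 + (5 × 10) = 262050
  - Unaffected records: 533000
  - Sum after Rule 1: 795050
Step 2: Apply Rule 2 - Multiply all by 0.9
  - 795050 × 0.9 = 715545.0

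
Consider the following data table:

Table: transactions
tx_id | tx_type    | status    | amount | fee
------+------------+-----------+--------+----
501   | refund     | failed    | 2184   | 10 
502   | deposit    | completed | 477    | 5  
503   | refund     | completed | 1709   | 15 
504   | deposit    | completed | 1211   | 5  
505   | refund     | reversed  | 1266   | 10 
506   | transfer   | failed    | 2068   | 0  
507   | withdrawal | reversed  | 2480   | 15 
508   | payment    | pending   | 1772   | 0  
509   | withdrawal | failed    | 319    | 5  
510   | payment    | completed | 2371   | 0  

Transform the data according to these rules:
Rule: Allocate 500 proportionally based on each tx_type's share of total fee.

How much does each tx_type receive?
deposit: 76.92, payment: 0.0, refund: 269.23, transfer: 0.0, withdrawal: 153.85

Step 1: Calculate total fee = 65
Step 2: Calculate each tx_type's proportion:
  deposit: 10/65 = 15.38% → 76.92
  payment: 0/65 = 0.00% → 0.0
  refund: 35/65 = 53.85% → 269.23
  transfer: 0/65 = 0.00% → 0.0
  withdrawal: 20/65 = 30.77% → 153.85
Step 3: Verify: sum of allocations ≈ 500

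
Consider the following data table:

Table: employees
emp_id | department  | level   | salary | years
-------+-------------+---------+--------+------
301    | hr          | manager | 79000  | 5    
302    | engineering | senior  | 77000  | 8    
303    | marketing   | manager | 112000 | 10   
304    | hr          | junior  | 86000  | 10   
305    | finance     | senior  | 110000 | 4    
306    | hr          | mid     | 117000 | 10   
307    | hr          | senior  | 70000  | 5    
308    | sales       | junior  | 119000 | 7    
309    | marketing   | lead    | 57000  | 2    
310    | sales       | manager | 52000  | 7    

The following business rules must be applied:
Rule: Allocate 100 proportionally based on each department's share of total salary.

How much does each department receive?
engineering: 8.76, finance: 12.51, hr: 40.05, marketing: 19.23, sales: 19.45

Step 1: Calculate total salary = 879000
Step 2: Calculate each department's proportion:
  engineering: 77000/879000 = 8.76% → 8.76
  finance: 110000/879000 = 12.51% → 12.51
  hr: 352000/879000 = 40.05% → 40.05
  marketing: 169000/879000 = 19.23% → 19.23
  sales: 171000/879000 = 19.45% → 19.45
Step 3: Verify: sum of allocations ≈ 100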